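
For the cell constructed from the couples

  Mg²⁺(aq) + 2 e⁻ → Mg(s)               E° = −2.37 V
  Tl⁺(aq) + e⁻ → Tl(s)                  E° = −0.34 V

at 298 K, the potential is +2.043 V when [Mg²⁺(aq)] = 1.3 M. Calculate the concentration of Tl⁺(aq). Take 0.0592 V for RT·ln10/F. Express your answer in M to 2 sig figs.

1.9 M

Tl⁺/Tl is the cathode (higher E°); E°cell = −0.34 − (−2.37) = +2.03 V with n = 2.
From the Nernst equation, log Q = n(E° − E)/0.0592 = 2·(+2.03 − (+2.043))/0.0592 = −0.439.
The balanced reaction is 2 Tl⁺(aq) + Mg(s) → 2 Tl(s) + Mg²⁺(aq), so Q = [Mg²⁺(aq)] / [Tl⁺(aq)]^2.
Isolating [Tl⁺(aq)] in Q = 10^{−0.439} yields log [Tl⁺(aq)] = 0.276, i.e. 1.9 M.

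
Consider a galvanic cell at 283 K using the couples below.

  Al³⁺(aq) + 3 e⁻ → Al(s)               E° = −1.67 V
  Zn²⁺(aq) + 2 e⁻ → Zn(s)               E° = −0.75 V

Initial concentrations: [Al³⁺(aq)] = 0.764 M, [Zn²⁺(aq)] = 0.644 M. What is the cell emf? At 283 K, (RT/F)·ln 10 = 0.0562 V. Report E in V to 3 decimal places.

+0.917 V

Since E°(Zn²⁺/Zn) > E°(Al³⁺/Al), Zn²⁺/Zn serves as the cathode.
E°cell = E°cat − E°an = −0.75 − (−1.67) = +0.92 V; n = 6.
The balanced reaction is 3 Zn²⁺(aq) + 2 Al(s) → 3 Zn(s) + 2 Al³⁺(aq), so Q = [Al³⁺(aq)]^2 / [Zn²⁺(aq)]^3 = 2.19 and log Q = 0.340.
By the Nernst equation, E = +0.92 − (0.0562/6)·(0.340) = +0.917 V.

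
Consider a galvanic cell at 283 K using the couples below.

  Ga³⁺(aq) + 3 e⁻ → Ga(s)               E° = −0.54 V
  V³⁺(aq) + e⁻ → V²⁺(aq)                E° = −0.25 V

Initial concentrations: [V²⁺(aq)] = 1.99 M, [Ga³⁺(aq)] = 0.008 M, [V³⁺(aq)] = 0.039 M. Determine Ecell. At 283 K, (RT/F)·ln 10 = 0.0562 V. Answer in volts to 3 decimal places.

V³⁺/V²⁺ is reduced (cathode, E° = −0.25 V) and Ga³⁺/Ga is oxidized (anode).
The standard potential is −0.25 − (−0.54) = +0.29 V and the balanced reaction transfers n = 3 electrons.
Balancing gives 3 V³⁺(aq) + Ga(s) → 3 V²⁺(aq) + Ga³⁺(aq); hence Q = ([V²⁺(aq)]^3·[Ga³⁺(aq)]) / [V³⁺(aq)]^3 = 1.06×10^3 (log Q = 3.026).
By the Nernst equation, E = +0.29 − (0.0562/3)·(3.026) = +0.233 V.

+0.233 V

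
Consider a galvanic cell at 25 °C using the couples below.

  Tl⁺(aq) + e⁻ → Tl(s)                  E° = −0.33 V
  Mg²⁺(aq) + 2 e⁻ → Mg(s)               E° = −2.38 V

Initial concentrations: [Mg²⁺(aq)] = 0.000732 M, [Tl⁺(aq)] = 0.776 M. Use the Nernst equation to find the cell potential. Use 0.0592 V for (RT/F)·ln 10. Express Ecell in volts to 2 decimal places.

Tl⁺/Tl is reduced (cathode, E° = −0.33 V) and Mg²⁺/Mg is oxidized (anode).
E°cell = −0.33 − (−2.38) = +2.05 V, with n = 2 electrons transferred.
The balanced reaction is 2 Tl⁺(aq) + Mg(s) → 2 Tl(s) + Mg²⁺(aq), so Q = [Mg²⁺(aq)] / [Tl⁺(aq)]^2 = 0.00122 and log Q = −2.915.
E = E° − (0.0592/n)·log Q = +2.05 − (0.0592/2)(−2.915) = +2.14 V.

+2.14 V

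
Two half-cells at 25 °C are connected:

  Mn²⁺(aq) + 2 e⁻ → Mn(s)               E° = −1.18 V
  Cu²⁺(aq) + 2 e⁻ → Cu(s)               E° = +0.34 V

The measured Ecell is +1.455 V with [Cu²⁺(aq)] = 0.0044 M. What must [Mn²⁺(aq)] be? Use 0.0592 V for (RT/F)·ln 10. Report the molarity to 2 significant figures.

0.69 M

With Cu²⁺/Cu at the cathode and Mn²⁺/Mn at the anode, E°cell = +0.34 − (−1.18) = +1.52 V (n = 2).
Rearranging E = E° − (0.0592/n)·log Q gives log Q = 2(+1.52 − (+1.455))/0.0592 = 2.196.
For Cu²⁺(aq) + Mn(s) → Cu(s) + Mn²⁺(aq), the reaction quotient is Q = [Mn²⁺(aq)] / [Cu²⁺(aq)].
Substituting the known concentrations and solving, log [Mn²⁺(aq)] = −0.161 and [Mn²⁺(aq)] = 0.69 M.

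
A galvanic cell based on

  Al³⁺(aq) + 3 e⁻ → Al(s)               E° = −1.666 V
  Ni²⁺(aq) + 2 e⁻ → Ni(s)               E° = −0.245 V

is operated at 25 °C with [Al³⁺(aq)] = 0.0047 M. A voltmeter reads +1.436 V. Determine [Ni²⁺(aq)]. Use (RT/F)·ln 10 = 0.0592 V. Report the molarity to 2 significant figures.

0.090 M

With Ni²⁺/Ni at the cathode and Al³⁺/Al at the anode, E°cell = −0.245 − (−1.666) = +1.421 V (n = 6).
Rearranging E = E° − (0.0592/n)·log Q gives log Q = 6(+1.421 − (+1.436))/0.0592 = −1.520.
Balancing electrons gives 3 Ni²⁺(aq) + 2 Al(s) → 3 Ni(s) + 2 Al³⁺(aq); thus Q = [Al³⁺(aq)]^2 / [Ni²⁺(aq)]^3.
Isolating [Ni²⁺(aq)] in Q = 10^{−1.520} yields log [Ni²⁺(aq)] = −1.045, i.e. 0.090 M.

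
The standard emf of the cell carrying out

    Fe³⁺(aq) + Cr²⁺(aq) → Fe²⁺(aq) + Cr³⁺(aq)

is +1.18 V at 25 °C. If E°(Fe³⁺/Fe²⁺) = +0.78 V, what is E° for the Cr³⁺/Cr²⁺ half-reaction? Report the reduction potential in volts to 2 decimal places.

In the reaction as written the Fe³⁺/Fe²⁺ couple is reduced (cathode) and Cr³⁺/Cr²⁺ is oxidized (anode), so E°cell = E°(Fe³⁺/Fe²⁺) − E°(Cr³⁺/Cr²⁺).
E°(Cr³⁺/Cr²⁺) = E°(cathode) − E°cell = +0.78 − (+1.18) = −0.40 V.

−0.40 V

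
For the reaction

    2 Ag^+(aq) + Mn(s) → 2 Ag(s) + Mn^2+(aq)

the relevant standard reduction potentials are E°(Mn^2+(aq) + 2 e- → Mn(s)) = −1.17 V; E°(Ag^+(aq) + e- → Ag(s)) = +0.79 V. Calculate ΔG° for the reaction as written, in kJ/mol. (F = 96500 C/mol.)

−378 kJ/mol

In the reaction as written Ag^+(aq) is reduced, so the Ag⁺/Ag couple is the cathode and Mn²⁺/Mn is the anode.
E°cell = +0.79 − (−1.17) = +1.96 V; balancing electrons gives n = 2.
ΔG° = −nFE°cell = −(2)(96500)(+1.96) J/mol = −378 kJ/mol.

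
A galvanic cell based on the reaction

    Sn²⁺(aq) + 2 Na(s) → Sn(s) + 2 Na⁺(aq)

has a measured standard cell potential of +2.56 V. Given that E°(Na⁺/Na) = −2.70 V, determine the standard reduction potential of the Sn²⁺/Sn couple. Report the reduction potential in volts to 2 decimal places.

In the reaction as written the Sn²⁺/Sn couple is reduced (cathode) and Na⁺/Na is oxidized (anode), so E°cell = E°(Sn²⁺/Sn) − E°(Na⁺/Na).
E°(Sn²⁺/Sn) = E°cell + E°(anode) = +2.56 + (−2.70) = −0.14 V.

−0.14 V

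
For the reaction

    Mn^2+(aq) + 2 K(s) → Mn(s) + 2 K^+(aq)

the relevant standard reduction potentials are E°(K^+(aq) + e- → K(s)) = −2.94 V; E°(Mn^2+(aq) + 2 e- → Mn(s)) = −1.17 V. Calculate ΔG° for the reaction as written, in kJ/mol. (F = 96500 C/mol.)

−342 kJ/mol

In the reaction as written Mn^2+(aq) is reduced, so the Mn²⁺/Mn couple is the cathode and K⁺/K is the anode.
E°cell = −1.17 − (−2.94) = +1.77 V; balancing electrons gives n = 2.
ΔG° = −nFE°cell = −(2)(96500)(+1.77) J/mol = −342 kJ/mol.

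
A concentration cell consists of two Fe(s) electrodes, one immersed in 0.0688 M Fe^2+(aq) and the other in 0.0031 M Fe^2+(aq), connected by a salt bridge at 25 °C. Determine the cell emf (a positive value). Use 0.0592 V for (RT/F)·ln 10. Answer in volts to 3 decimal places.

For a concentration cell E°cell = 0, since both electrodes use the same couple.
The compartment with the higher Fe^2+(aq) concentration (0.0688 M) acts as the cathode; ions are reduced there and produced at the dilute (0.0031 M) anode.
With n = 2, Ecell = −(0.0592/2)·log([dilute]/[conc]) = −(0.0592/2)·log(0.0031/0.0688) = +0.040 V.

0.040 V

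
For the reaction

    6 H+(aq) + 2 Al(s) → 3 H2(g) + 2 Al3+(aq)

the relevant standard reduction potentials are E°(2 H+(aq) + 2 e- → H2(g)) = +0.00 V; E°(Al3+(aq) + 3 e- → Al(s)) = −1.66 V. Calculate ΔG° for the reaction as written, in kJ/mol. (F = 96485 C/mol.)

In the reaction as written H+(aq) is reduced, so the 2H⁺/H₂ couple is the cathode and Al³⁺/Al is the anode.
E°cell = +0.00 − (−1.66) = +1.66 V; balancing electrons gives n = 6.
ΔG° = −nFE°cell = −(6)(96485)(+1.66) J/mol = −961 kJ/mol.

−961 kJ/mol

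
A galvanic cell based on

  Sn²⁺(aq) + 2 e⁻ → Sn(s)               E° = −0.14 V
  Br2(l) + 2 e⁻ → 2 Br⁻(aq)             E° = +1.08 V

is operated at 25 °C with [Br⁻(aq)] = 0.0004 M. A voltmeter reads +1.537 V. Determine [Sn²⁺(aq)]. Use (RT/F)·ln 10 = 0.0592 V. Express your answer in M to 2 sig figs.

0.00012 M

With Br₂/Br⁻ at the cathode and Sn²⁺/Sn at the anode, E°cell = +1.08 − (−0.14) = +1.22 V (n = 2).
From the Nernst equation, log Q = n(E° − E)/0.0592 = 2·(+1.22 − (+1.537))/0.0592 = −10.709.
For Br2(l) + Sn(s) → 2 Br⁻(aq) + Sn²⁺(aq), the reaction quotient is Q = [Br⁻(aq)]^2·[Sn²⁺(aq)].
Isolating [Sn²⁺(aq)] in Q = 10^{−10.709} yields log [Sn²⁺(aq)] = −3.913, i.e. 0.00012 M.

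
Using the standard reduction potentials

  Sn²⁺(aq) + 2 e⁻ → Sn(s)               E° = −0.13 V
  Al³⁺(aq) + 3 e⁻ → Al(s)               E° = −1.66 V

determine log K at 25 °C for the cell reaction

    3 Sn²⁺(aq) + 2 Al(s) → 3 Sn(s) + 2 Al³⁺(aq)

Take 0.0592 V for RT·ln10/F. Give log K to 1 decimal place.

log K = 155.1

The Sn²⁺/Sn couple is reduced (cathode); E°cell = −0.13 − (−1.66) = +1.53 V with n = 6.
At equilibrium E = 0, so log K = nE°cell / 0.0592 = (6)(+1.53) / 0.0592 = 155.1.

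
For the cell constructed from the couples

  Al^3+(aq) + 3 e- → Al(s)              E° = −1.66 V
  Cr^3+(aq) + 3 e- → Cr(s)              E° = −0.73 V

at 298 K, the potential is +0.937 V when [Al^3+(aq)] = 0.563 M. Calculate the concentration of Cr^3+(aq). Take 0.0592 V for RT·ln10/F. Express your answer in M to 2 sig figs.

The Cr³⁺/Cr couple has the larger reduction potential, so it is the cathode: E°cell = −0.73 − (−1.66) = +0.93 V and n = 3.
From the Nernst equation, log Q = n(E° − E)/0.0592 = 3·(+0.93 − (+0.937))/0.0592 = −0.355.
For Cr^3+(aq) + Al(s) → Cr(s) + Al^3+(aq), the reaction quotient is Q = [Al^3+(aq)] / [Cr^3+(aq)].
Solving for the unknown gives log [Cr^3+(aq)] = 0.106, so [Cr^3+(aq)] ≈ 1.3 M.

1.3 M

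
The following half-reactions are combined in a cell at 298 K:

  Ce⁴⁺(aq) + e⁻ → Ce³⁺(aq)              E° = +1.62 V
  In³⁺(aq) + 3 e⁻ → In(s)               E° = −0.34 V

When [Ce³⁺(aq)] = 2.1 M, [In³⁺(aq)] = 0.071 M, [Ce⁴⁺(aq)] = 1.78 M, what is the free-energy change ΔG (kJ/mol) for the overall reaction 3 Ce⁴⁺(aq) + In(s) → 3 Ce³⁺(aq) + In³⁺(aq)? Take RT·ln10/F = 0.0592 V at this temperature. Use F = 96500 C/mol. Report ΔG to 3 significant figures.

−573 kJ/mol

The standard cell potential is +1.62 − (−0.34) = +1.96 V, with n = 3 electrons in the balanced equation.
The reaction quotient is ([Ce³⁺(aq)]^3·[In³⁺(aq)]) / [Ce⁴⁺(aq)]^3 = 0.117; by Nernst, E = +1.96 − (0.0592/3)(−0.933) = +1.9784 V.
Then ΔG = −nFE = −3 × 96500 × +1.9784 J/mol = −573 kJ/mol.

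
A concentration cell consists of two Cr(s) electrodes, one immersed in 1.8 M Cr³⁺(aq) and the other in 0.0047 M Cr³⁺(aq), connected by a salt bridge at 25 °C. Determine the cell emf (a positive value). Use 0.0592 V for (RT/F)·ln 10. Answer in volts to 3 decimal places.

For a concentration cell E°cell = 0, since both electrodes use the same couple.
The compartment with the higher Cr³⁺(aq) concentration (1.8 M) acts as the cathode; ions are reduced there and produced at the dilute (0.0047 M) anode.
With n = 3, Ecell = −(0.0592/3)·log([dilute]/[conc]) = −(0.0592/3)·log(0.0047/1.8) = +0.051 V.

0.051 V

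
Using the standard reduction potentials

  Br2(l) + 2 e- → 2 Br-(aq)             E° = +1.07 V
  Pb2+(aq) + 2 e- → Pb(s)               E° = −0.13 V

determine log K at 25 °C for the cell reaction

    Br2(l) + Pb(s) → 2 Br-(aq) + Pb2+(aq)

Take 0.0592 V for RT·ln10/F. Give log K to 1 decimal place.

The Br₂/Br⁻ couple is reduced (cathode); E°cell = +1.07 − (−0.13) = +1.20 V with n = 2.
At equilibrium E = 0, so log K = nE°cell / 0.0592 = (2)(+1.20) / 0.0592 = 40.5.

log K = 40.5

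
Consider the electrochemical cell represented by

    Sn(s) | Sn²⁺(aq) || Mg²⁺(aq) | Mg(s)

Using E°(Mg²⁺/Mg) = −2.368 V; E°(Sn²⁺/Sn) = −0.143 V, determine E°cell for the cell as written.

−2.225 V

By convention the left-hand electrode in cell notation is the anode (oxidation) and the right-hand electrode is the cathode (reduction).
E°cell = E°(right) − E°(left) = −2.368 − (−0.143) = −2.225 V.
The negative sign shows that, as written, the cell would require an external voltage to drive the reaction.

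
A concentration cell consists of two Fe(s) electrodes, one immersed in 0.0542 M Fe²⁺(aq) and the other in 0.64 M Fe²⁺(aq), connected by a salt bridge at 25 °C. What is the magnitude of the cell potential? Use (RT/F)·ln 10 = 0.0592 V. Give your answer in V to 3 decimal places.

For a concentration cell E°cell = 0, since both electrodes use the same couple.
The compartment with the higher Fe²⁺(aq) concentration (0.64 M) acts as the cathode; ions are reduced there and produced at the dilute (0.0542 M) anode.
With n = 2, Ecell = −(0.0592/2)·log([dilute]/[conc]) = −(0.0592/2)·log(0.0542/0.64) = +0.032 V.

0.032 V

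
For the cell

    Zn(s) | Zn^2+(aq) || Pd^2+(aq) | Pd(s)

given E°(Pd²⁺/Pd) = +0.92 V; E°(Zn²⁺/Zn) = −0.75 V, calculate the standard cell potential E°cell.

By convention the left-hand electrode in cell notation is the anode (oxidation) and the right-hand electrode is the cathode (reduction).
E°cell = E°(right) − E°(left) = +0.92 − (−0.75) = +1.67 V.

+1.67 V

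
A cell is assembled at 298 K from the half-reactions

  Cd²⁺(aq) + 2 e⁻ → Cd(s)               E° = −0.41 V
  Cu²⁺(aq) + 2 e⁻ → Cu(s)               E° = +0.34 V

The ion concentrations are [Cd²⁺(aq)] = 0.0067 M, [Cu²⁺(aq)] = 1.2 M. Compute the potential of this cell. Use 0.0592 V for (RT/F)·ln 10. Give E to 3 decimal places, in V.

Since E°(Cu²⁺/Cu) > E°(Cd²⁺/Cd), Cu²⁺/Cu serves as the cathode.
The standard potential is +0.34 − (−0.41) = +0.75 V and the balanced reaction transfers n = 2 electrons.
The balanced reaction is Cu²⁺(aq) + Cd(s) → Cu(s) + Cd²⁺(aq), so Q = [Cd²⁺(aq)] / [Cu²⁺(aq)] = 0.00558 and log Q = −2.253.
E = E° − (0.0592/n)·log Q = +0.75 − (0.0592/2)(−2.253) = +0.817 V.

+0.817 V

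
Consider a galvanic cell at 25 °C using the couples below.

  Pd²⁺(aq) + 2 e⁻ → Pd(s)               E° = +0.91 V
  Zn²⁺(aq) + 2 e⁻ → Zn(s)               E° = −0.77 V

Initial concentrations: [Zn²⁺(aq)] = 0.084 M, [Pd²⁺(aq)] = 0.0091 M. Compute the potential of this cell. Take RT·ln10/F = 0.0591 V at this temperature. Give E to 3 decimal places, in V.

The Pd²⁺/Pd couple has the more positive E°, so it is the cathode; Zn²⁺/Zn is the anode.
The standard potential is +0.91 − (−0.77) = +1.68 V and the balanced reaction transfers n = 2 electrons.
For the overall reaction Pd²⁺(aq) + Zn(s) → Pd(s) + Zn²⁺(aq), Q = [Zn²⁺(aq)] / [Pd²⁺(aq)] = 9.23, giving log Q = 0.965.
By the Nernst equation, E = +1.68 − (0.0591/2)·(0.965) = +1.651 V.

+1.651 V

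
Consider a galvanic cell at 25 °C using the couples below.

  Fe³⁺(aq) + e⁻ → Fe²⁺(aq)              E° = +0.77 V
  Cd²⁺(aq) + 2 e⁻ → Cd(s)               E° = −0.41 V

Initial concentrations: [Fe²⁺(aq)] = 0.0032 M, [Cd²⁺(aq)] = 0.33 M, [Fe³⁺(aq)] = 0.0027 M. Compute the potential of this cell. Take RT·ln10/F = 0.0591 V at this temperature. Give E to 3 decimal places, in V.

Fe³⁺/Fe²⁺ is reduced (cathode, E° = +0.77 V) and Cd²⁺/Cd is oxidized (anode).
E°cell = +0.77 − (−0.41) = +1.18 V, with n = 2 electrons transferred.
The balanced reaction is 2 Fe³⁺(aq) + Cd(s) → 2 Fe²⁺(aq) + Cd²⁺(aq), so Q = ([Fe²⁺(aq)]^2·[Cd²⁺(aq)]) / [Fe³⁺(aq)]^2 = 0.464 and log Q = −0.334.
By the Nernst equation, E = +1.18 − (0.0591/2)·(−0.334) = +1.190 V.

+1.190 V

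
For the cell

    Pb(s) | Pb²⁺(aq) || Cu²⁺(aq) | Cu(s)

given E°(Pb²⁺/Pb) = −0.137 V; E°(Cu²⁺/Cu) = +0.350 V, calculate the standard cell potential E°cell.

+0.487 V

By convention the left-hand electrode in cell notation is the anode (oxidation) and the right-hand electrode is the cathode (reduction).
E°cell = E°(right) − E°(left) = +0.350 − (−0.137) = +0.487 V.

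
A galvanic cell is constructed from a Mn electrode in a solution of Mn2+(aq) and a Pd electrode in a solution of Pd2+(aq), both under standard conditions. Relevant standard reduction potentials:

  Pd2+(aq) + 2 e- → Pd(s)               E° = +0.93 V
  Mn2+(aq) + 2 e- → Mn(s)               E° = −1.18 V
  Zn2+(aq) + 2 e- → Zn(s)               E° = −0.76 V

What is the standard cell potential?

+2.11 V

The Pd²⁺/Pd couple has the higher E°, so Pd ion is reduced (cathode) and Mn is oxidized (anode).
E°cell = E°(cathode) − E°(anode) = +0.93 − (−1.18) = +2.11 V.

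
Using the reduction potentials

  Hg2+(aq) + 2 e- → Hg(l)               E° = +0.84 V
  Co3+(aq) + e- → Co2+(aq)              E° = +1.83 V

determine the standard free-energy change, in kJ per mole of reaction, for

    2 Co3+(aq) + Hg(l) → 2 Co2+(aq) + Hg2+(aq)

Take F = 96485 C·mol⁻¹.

−191 kJ/mol

In the reaction as written Co3+(aq) is reduced, so the Co³⁺/Co²⁺ couple is the cathode and Hg²⁺/Hg is the anode.
E°cell = +1.83 − (+0.84) = +0.99 V; balancing electrons gives n = 2.
ΔG° = −nFE°cell = −(2)(96485)(+0.99) J/mol = −191 kJ/mol.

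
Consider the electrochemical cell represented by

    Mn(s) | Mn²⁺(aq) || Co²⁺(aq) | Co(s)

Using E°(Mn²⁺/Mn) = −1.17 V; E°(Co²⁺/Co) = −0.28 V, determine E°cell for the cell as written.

+0.89 V

By convention the left-hand electrode in cell notation is the anode (oxidation) and the right-hand electrode is the cathode (reduction).
E°cell = E°(right) − E°(left) = −0.28 − (−1.17) = +0.89 V.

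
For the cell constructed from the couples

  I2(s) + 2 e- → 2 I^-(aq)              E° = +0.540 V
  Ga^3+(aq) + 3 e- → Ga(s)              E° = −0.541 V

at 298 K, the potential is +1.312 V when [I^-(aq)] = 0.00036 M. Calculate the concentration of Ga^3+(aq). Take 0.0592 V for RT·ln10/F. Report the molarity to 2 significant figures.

With I₂/I⁻ at the cathode and Ga³⁺/Ga at the anode, E°cell = +0.540 − (−0.541) = +1.081 V (n = 6).
Rearranging E = E° − (0.0592/n)·log Q gives log Q = 6(+1.081 − (+1.312))/0.0592 = −23.412.
Balancing electrons gives 3 I2(s) + 2 Ga(s) → 6 I^-(aq) + 2 Ga^3+(aq); thus Q = [I^-(aq)]^6·[Ga^3+(aq)]^2.
Isolating [Ga^3+(aq)] in Q = 10^{−23.412} yields log [Ga^3+(aq)] = −1.375, i.e. 0.042 M.

0.042 M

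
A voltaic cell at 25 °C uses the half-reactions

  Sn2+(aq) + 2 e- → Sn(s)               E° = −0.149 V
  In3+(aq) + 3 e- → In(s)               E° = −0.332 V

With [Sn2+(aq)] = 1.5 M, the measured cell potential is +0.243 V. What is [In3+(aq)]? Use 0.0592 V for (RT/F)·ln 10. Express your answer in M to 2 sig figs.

0.0017 M

The Sn²⁺/Sn couple has the larger reduction potential, so it is the cathode: E°cell = −0.149 − (−0.332) = +0.183 V and n = 6.
Rearranging E = E° − (0.0592/n)·log Q gives log Q = 6(+0.183 − (+0.243))/0.0592 = −6.081.
For 3 Sn2+(aq) + 2 In(s) → 3 Sn(s) + 2 In3+(aq), the reaction quotient is Q = [In3+(aq)]^2 / [Sn2+(aq)]^3.
Isolating [In3+(aq)] in Q = 10^{−6.081} yields log [In3+(aq)] = −2.776, i.e. 0.0017 M.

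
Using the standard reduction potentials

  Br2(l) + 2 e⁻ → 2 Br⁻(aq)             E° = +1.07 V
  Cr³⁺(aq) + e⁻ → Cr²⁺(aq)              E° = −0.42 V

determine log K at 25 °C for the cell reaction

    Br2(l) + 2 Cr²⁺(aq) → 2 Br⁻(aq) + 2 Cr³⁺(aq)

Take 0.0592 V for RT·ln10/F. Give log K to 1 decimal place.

The Br₂/Br⁻ couple is reduced (cathode); E°cell = +1.07 − (−0.42) = +1.49 V with n = 2.
At equilibrium E = 0, so log K = nE°cell / 0.0592 = (2)(+1.49) / 0.0592 = 50.3.

log K = 50.3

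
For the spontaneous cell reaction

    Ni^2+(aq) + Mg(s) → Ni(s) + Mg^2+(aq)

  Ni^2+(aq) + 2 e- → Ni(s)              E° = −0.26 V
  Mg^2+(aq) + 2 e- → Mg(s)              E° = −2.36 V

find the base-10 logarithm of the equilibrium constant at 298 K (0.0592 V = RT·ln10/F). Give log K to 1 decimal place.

log K = 70.9

The Ni²⁺/Ni couple is reduced (cathode); E°cell = −0.26 − (−2.36) = +2.10 V with n = 2.
At equilibrium E = 0, so log K = nE°cell / 0.0592 = (2)(+2.10) / 0.0592 = 70.9.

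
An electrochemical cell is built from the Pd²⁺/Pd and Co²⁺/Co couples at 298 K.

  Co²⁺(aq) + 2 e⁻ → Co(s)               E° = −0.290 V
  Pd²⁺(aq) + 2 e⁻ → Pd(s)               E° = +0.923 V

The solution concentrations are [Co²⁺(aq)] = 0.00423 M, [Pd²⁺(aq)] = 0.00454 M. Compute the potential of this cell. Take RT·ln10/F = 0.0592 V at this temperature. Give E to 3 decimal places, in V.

Pd²⁺/Pd is reduced (cathode, E° = +0.923 V) and Co²⁺/Co is oxidized (anode).
E°cell = +0.923 − (−0.290) = +1.213 V, with n = 2 electrons transferred.
For the overall reaction Pd²⁺(aq) + Co(s) → Pd(s) + Co²⁺(aq), Q = [Co²⁺(aq)] / [Pd²⁺(aq)] = 0.932, giving log Q = −0.031.
Applying E = E° − (RT ln10/nF)·log Q gives +1.213 − (0.0592/2)(−0.031) = +1.214 V.

+1.214 V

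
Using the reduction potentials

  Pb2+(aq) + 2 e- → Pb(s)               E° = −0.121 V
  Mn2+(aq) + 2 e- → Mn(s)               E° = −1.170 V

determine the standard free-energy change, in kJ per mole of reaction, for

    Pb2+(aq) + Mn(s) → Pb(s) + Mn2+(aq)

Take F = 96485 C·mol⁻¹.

−202 kJ/mol

In the reaction as written Pb2+(aq) is reduced, so the Pb²⁺/Pb couple is the cathode and Mn²⁺/Mn is the anode.
E°cell = −0.121 − (−1.170) = +1.049 V; balancing electrons gives n = 2.
ΔG° = −nFE°cell = −(2)(96485)(+1.049) J/mol = −202 kJ/mol.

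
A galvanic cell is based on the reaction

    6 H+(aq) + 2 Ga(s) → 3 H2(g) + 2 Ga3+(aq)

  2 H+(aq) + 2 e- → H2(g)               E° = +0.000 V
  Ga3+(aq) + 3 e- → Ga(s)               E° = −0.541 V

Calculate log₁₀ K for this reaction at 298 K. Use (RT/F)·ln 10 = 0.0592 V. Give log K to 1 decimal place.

log K = 54.8

The 2H⁺/H₂ couple is reduced (cathode); E°cell = +0.000 − (−0.541) = +0.541 V with n = 6.
At equilibrium E = 0, so log K = nE°cell / 0.0592 = (6)(+0.541) / 0.0592 = 54.8.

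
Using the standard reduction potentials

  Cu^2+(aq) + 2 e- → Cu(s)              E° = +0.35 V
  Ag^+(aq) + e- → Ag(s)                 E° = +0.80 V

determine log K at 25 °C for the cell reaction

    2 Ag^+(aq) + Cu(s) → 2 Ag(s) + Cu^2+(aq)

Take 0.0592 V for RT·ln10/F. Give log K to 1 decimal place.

log K = 15.2

The Ag⁺/Ag couple is reduced (cathode); E°cell = +0.80 − (+0.35) = +0.45 V with n = 2.
At equilibrium E = 0, so log K = nE°cell / 0.0592 = (2)(+0.45) / 0.0592 = 15.2.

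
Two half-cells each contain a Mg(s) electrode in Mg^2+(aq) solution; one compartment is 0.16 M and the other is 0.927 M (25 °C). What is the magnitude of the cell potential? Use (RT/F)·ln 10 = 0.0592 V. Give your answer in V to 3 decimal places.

For a concentration cell E°cell = 0, since both electrodes use the same couple.
The compartment with the higher Mg^2+(aq) concentration (0.927 M) acts as the cathode; ions are reduced there and produced at the dilute (0.16 M) anode.
With n = 2, Ecell = −(0.0592/2)·log([dilute]/[conc]) = −(0.0592/2)·log(0.16/0.927) = +0.023 V.

0.023 V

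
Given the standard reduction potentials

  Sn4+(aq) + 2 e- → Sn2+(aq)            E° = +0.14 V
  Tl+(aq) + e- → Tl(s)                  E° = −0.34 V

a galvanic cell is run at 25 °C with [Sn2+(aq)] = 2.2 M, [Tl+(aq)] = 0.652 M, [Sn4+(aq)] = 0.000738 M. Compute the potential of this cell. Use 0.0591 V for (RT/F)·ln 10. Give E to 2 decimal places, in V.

The Sn⁴⁺/Sn²⁺ couple has the more positive E°, so it is the cathode; Tl⁺/Tl is the anode.
E°cell = E°cat − E°an = +0.14 − (−0.34) = +0.48 V; n = 2.
For the overall reaction Sn4+(aq) + 2 Tl(s) → Sn2+(aq) + 2 Tl+(aq), Q = ([Sn2+(aq)]·[Tl+(aq)]^2) / [Sn4+(aq)] = 1.27×10^3, giving log Q = 3.103.
By the Nernst equation, E = +0.48 − (0.0591/2)·(3.103) = +0.39 V.

+0.39 V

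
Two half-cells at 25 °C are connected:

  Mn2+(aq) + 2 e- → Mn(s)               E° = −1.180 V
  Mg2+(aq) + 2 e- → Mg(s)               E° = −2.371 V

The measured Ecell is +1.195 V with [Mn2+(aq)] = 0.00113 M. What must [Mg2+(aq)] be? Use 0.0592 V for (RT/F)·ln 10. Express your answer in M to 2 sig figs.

The Mn²⁺/Mn couple has the larger reduction potential, so it is the cathode: E°cell = −1.180 − (−2.371) = +1.191 V and n = 2.
Rearranging E = E° − (0.0592/n)·log Q gives log Q = 2(+1.191 − (+1.195))/0.0592 = −0.135.
The balanced reaction is Mn2+(aq) + Mg(s) → Mn(s) + Mg2+(aq), so Q = [Mg2+(aq)] / [Mn2+(aq)].
Substituting the known concentrations and solving, log [Mg2+(aq)] = −3.082 and [Mg2+(aq)] = 0.00083 M.

0.00083 M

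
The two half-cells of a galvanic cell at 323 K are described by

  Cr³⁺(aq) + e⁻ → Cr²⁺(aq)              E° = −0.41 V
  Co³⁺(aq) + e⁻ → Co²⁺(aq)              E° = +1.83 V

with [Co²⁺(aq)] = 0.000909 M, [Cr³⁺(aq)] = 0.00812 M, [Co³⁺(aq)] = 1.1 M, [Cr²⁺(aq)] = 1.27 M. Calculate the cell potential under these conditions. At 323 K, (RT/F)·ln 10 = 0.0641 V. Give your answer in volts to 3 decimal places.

The Co³⁺/Co²⁺ couple has the more positive E°, so it is the cathode; Cr³⁺/Cr²⁺ is the anode.
The standard potential is +1.83 − (−0.41) = +2.24 V and the balanced reaction transfers n = 1 electron.
For the overall reaction Co³⁺(aq) + Cr²⁺(aq) → Co²⁺(aq) + Cr³⁺(aq), Q = ([Co²⁺(aq)]·[Cr³⁺(aq)]) / ([Co³⁺(aq)]·[Cr²⁺(aq)]) = 5.28×10^−6, giving log Q = −5.277.
E = E° − (0.0641/n)·log Q = +2.24 − (0.0641/1)(−5.277) = +2.578 V.

+2.578 V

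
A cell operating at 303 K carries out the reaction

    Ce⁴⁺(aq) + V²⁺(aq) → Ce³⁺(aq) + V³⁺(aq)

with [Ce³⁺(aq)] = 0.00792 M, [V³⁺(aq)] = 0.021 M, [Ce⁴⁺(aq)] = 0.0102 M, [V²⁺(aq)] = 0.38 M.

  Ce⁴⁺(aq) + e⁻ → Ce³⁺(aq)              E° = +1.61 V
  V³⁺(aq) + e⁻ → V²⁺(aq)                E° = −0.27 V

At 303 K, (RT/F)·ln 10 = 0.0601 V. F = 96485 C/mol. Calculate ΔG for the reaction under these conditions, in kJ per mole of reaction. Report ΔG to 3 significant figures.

−189 kJ/mol

With Ce⁴⁺/Ce³⁺ reduced at the cathode, E°cell = +1.61 − (−0.27) = +1.88 V and n = 1.
The reaction quotient is ([Ce³⁺(aq)]·[V³⁺(aq)]) / ([Ce⁴⁺(aq)]·[V²⁺(aq)]) = 0.0429; by Nernst, E = +1.88 − (0.0601/1)(−1.367) = +1.9622 V.
Then ΔG = −nFE = −1 × 96485 × +1.9622 J/mol = −189 kJ/mol.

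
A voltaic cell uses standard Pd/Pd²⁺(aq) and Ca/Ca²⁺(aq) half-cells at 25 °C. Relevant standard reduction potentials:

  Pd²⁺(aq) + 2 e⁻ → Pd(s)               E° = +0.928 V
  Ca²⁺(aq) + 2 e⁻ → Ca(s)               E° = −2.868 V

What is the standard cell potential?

Of the two couples in this cell, the one with the more positive reduction potential is reduced at the cathode: here that is Pd²⁺/Pd (+0.928 V); Ca²⁺/Ca (−2.868 V) is the anode.
E°cell = E°(cathode) − E°(anode) = +0.928 − (−2.868) = +3.796 V.

+3.796 V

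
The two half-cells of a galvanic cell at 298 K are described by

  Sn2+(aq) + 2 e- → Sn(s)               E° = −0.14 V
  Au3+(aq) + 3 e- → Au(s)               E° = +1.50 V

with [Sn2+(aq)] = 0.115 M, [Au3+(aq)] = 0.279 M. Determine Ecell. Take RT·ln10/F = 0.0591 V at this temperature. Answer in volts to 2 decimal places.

+1.66 V

Since E°(Au³⁺/Au) > E°(Sn²⁺/Sn), Au³⁺/Au serves as the cathode.
E°cell = E°cat − E°an = +1.50 − (−0.14) = +1.64 V; n = 6.
The balanced reaction is 2 Au3+(aq) + 3 Sn(s) → 2 Au(s) + 3 Sn2+(aq), so Q = [Sn2+(aq)]^3 / [Au3+(aq)]^2 = 0.0195 and log Q = −1.709.
E = E° − (0.0591/n)·log Q = +1.64 − (0.0591/6)(−1.709) = +1.66 V.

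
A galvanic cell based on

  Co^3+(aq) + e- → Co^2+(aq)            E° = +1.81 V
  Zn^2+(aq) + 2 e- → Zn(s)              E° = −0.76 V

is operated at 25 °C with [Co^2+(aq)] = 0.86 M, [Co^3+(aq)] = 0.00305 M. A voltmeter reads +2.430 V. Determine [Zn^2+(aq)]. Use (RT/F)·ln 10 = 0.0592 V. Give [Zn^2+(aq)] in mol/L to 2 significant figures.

Co³⁺/Co²⁺ is the cathode (higher E°); E°cell = +1.81 − (−0.76) = +2.57 V with n = 2.
From the Nernst equation, log Q = n(E° − E)/0.0592 = 2·(+2.57 − (+2.430))/0.0592 = 4.730.
The balanced reaction is 2 Co^3+(aq) + Zn(s) → 2 Co^2+(aq) + Zn^2+(aq), so Q = ([Co^2+(aq)]^2·[Zn^2+(aq)]) / [Co^3+(aq)]^2.
Solving for the unknown gives log [Zn^2+(aq)] = −0.170, so [Zn^2+(aq)] ≈ 0.68 M.

0.68 M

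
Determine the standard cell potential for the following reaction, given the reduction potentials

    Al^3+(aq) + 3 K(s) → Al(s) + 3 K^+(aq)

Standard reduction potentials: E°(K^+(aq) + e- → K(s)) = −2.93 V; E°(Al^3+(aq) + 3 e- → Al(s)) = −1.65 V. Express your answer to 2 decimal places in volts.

+1.28 V

Al^3+(aq) gains electrons, so the Al³⁺/Al couple is the cathode; the K⁺/K couple is the anode.
E°cell = E°(cathode) − E°(anode) = −1.65 − (−2.93) = +1.28 V.
The positive value indicates the reaction is spontaneous as written.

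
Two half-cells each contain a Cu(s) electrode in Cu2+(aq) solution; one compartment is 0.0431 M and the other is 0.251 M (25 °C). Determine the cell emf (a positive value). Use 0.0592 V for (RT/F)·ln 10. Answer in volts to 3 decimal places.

For a concentration cell E°cell = 0, since both electrodes use the same couple.
The compartment with the higher Cu2+(aq) concentration (0.251 M) acts as the cathode; ions are reduced there and produced at the dilute (0.0431 M) anode.
With n = 2, Ecell = −(0.0592/2)·log([dilute]/[conc]) = −(0.0592/2)·log(0.0431/0.251) = +0.023 V.

0.023 V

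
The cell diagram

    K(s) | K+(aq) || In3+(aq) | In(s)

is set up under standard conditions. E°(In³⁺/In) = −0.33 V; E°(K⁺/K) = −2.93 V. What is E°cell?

By convention the left-hand electrode in cell notation is the anode (oxidation) and the right-hand electrode is the cathode (reduction).
E°cell = E°(right) − E°(left) = −0.33 − (−2.93) = +2.60 V.

+2.60 V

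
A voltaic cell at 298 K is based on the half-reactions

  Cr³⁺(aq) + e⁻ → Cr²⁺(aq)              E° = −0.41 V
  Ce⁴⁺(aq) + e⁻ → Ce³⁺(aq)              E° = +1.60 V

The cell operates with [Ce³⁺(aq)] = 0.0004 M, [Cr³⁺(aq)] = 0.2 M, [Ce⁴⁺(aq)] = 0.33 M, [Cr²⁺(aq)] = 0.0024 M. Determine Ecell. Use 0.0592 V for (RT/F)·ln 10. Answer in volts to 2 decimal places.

Since E°(Ce⁴⁺/Ce³⁺) > E°(Cr³⁺/Cr²⁺), Ce⁴⁺/Ce³⁺ serves as the cathode.
E°cell = E°cat − E°an = +1.60 − (−0.41) = +2.01 V; n = 1.
For the overall reaction Ce⁴⁺(aq) + Cr²⁺(aq) → Ce³⁺(aq) + Cr³⁺(aq), Q = ([Ce³⁺(aq)]·[Cr³⁺(aq)]) / ([Ce⁴⁺(aq)]·[Cr²⁺(aq)]) = 0.101, giving log Q = −0.996.
Applying E = E° − (RT ln10/nF)·log Q gives +2.01 − (0.0592/1)(−0.996) = +2.07 V.

+2.07 V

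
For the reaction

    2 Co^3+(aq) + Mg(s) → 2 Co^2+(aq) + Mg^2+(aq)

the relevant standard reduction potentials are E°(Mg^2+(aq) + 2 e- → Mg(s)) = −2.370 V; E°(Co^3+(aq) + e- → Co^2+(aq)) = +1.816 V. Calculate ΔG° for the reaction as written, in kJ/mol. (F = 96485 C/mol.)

−808 kJ/mol

In the reaction as written Co^3+(aq) is reduced, so the Co³⁺/Co²⁺ couple is the cathode and Mg²⁺/Mg is the anode.
E°cell = +1.816 − (−2.370) = +4.186 V; balancing electrons gives n = 2.
ΔG° = −nFE°cell = −(2)(96485)(+4.186) J/mol = −808 kJ/mol.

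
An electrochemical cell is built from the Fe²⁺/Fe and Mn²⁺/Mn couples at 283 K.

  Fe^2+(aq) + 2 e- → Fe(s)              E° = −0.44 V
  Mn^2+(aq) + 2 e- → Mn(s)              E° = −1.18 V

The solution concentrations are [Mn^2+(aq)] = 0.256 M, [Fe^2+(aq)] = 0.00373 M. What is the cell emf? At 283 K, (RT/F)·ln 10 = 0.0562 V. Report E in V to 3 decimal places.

+0.688 V

The Fe²⁺/Fe couple has the more positive E°, so it is the cathode; Mn²⁺/Mn is the anode.
The standard potential is −0.44 − (−1.18) = +0.74 V and the balanced reaction transfers n = 2 electrons.
For the overall reaction Fe^2+(aq) + Mn(s) → Fe(s) + Mn^2+(aq), Q = [Mn^2+(aq)] / [Fe^2+(aq)] = 68.6, giving log Q = 1.837.
By the Nernst equation, E = +0.74 − (0.0562/2)·(1.837) = +0.688 V.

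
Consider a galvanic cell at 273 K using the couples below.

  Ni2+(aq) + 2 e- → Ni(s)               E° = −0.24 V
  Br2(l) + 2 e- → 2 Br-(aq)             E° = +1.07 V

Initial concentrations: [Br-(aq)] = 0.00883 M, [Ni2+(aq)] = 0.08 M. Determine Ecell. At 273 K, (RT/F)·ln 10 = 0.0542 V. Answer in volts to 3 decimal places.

+1.451 V

Br₂/Br⁻ is reduced (cathode, E° = +1.07 V) and Ni²⁺/Ni is oxidized (anode).
The standard potential is +1.07 − (−0.24) = +1.31 V and the balanced reaction transfers n = 2 electrons.
The balanced reaction is Br2(l) + Ni(s) → 2 Br-(aq) + Ni2+(aq), so Q = [Br-(aq)]^2·[Ni2+(aq)] = 6.24×10^−6 and log Q = −5.205.
By the Nernst equation, E = +1.31 − (0.0542/2)·(−5.205) = +1.451 V.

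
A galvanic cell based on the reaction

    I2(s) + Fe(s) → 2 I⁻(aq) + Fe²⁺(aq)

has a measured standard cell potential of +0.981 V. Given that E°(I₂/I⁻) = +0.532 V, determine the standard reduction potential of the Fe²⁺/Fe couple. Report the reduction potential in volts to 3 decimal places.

In the reaction as written the I₂/I⁻ couple is reduced (cathode) and Fe²⁺/Fe is oxidized (anode), so E°cell = E°(I₂/I⁻) − E°(Fe²⁺/Fe).
E°(Fe²⁺/Fe) = E°(cathode) − E°cell = +0.532 − (+0.981) = −0.449 V.

−0.449 V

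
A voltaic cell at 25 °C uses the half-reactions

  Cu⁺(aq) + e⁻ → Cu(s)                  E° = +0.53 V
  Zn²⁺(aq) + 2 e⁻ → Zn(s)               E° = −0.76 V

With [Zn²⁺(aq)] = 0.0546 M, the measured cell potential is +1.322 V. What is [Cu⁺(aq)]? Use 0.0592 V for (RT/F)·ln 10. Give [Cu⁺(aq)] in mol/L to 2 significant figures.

Cu⁺/Cu is the cathode (higher E°); E°cell = +0.53 − (−0.76) = +1.29 V with n = 2.
Rearranging E = E° − (0.0592/n)·log Q gives log Q = 2(+1.29 − (+1.322))/0.0592 = −1.081.
The balanced reaction is 2 Cu⁺(aq) + Zn(s) → 2 Cu(s) + Zn²⁺(aq), so Q = [Zn²⁺(aq)] / [Cu⁺(aq)]^2.
Isolating [Cu⁺(aq)] in Q = 10^{−1.081} yields log [Cu⁺(aq)] = −0.091, i.e. 0.81 M.

0.81 M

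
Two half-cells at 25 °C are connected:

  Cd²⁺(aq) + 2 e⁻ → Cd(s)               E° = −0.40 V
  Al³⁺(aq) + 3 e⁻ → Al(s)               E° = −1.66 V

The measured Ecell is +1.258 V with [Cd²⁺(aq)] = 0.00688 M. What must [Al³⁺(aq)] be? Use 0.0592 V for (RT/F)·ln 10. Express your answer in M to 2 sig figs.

0.00072 M

Cd²⁺/Cd is the cathode (higher E°); E°cell = −0.40 − (−1.66) = +1.26 V with n = 6.
Since E = E° − (0.0592/n)·log Q, log Q = n(E° − E)/0.0592 = 0.203.
Balancing electrons gives 3 Cd²⁺(aq) + 2 Al(s) → 3 Cd(s) + 2 Al³⁺(aq); thus Q = [Al³⁺(aq)]^2 / [Cd²⁺(aq)]^3.
Solving for the unknown gives log [Al³⁺(aq)] = −3.142, so [Al³⁺(aq)] ≈ 0.00072 M.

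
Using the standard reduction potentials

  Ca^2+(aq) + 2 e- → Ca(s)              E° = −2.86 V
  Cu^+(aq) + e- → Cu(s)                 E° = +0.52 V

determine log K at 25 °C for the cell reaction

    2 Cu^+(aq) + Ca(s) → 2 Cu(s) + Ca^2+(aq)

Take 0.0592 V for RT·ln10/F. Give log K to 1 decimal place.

log K = 114.2

The Cu⁺/Cu couple is reduced (cathode); E°cell = +0.52 − (−2.86) = +3.38 V with n = 2.
At equilibrium E = 0, so log K = nE°cell / 0.0592 = (2)(+3.38) / 0.0592 = 114.2.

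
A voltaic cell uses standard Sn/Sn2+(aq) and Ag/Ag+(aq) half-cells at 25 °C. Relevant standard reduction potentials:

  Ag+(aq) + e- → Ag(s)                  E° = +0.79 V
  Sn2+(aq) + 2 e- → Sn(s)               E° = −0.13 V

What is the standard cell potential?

Of the two couples in this cell, the one with the more positive reduction potential is reduced at the cathode: here that is Ag⁺/Ag (+0.79 V); Sn²⁺/Sn (−0.13 V) is the anode.
E°cell = E°(cathode) − E°(anode) = +0.79 − (−0.13) = +0.92 V.

+0.92 V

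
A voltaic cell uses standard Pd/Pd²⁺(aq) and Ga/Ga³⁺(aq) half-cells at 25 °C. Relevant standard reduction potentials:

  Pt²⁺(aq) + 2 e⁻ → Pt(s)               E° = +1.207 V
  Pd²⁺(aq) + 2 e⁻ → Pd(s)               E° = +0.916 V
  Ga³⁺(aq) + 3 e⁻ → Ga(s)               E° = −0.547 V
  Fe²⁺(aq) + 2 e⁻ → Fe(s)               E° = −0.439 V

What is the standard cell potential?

The Pd²⁺/Pd couple has the higher E°, so Pd ion is reduced (cathode) and Ga is oxidized (anode).
E°cell = E°(cathode) − E°(anode) = +0.916 − (−0.547) = +1.463 V.

+1.463 V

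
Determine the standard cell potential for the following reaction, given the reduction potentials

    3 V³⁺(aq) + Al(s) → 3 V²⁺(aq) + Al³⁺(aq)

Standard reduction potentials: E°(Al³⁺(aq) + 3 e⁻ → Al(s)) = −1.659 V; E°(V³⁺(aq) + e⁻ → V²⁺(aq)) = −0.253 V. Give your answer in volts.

+1.406 V

In the reaction as written, V³⁺(aq) is reduced (cathode) and Al³⁺(aq) is produced by oxidation at the anode.
E°cell = E°(cathode) − E°(anode) = −0.253 − (−1.659) = +1.406 V.
The positive value indicates the reaction is spontaneous as written.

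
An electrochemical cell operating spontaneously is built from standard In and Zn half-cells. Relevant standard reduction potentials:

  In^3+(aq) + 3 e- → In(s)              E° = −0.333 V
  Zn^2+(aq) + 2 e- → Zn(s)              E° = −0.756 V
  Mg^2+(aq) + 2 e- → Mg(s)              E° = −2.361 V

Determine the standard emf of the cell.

+0.423 V

Of the two couples in this cell, the one with the more positive reduction potential is reduced at the cathode: here that is In³⁺/In (−0.333 V); Zn²⁺/Zn (−0.756 V) is the anode.
E°cell = E°(cathode) − E°(anode) = −0.333 − (−0.756) = +0.423 V.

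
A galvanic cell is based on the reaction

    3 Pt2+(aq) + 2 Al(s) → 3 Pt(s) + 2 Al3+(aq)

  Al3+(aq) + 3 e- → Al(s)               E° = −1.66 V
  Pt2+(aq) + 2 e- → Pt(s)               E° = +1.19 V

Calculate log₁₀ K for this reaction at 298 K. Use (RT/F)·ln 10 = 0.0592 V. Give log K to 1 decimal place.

log K = 288.9

The Pt²⁺/Pt couple is reduced (cathode); E°cell = +1.19 − (−1.66) = +2.85 V with n = 6.
At equilibrium E = 0, so log K = nE°cell / 0.0592 = (6)(+2.85) / 0.0592 = 288.9.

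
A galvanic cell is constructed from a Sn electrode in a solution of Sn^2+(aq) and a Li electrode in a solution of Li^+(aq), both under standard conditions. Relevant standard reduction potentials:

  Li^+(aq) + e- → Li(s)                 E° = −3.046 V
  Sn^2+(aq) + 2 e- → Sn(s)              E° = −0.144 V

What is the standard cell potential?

The Sn²⁺/Sn couple has the higher E°, so Sn ion is reduced (cathode) and Li is oxidized (anode).
E°cell = E°(cathode) − E°(anode) = −0.144 − (−3.046) = +2.902 V.

+2.902 V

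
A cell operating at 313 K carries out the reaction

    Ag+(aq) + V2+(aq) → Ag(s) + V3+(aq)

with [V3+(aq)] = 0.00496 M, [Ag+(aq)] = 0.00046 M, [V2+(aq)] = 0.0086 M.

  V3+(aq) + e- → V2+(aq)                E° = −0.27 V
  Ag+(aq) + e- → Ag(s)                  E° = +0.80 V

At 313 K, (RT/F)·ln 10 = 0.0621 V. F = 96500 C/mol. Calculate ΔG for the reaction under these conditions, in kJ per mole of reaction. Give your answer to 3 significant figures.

−84.7 kJ/mol

E°cell = +0.80 − (−0.27) = +1.07 V; the balanced reaction transfers n = 1 electron.
The reaction quotient is [V3+(aq)] / ([Ag+(aq)]·[V2+(aq)]) = 1.25×10^3; by Nernst, E = +1.07 − (0.0621/1)(3.098) = +0.8776 V.
Then ΔG = −nFE = −1 × 96500 × +0.8776 J/mol = −84.7 kJ/mol.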